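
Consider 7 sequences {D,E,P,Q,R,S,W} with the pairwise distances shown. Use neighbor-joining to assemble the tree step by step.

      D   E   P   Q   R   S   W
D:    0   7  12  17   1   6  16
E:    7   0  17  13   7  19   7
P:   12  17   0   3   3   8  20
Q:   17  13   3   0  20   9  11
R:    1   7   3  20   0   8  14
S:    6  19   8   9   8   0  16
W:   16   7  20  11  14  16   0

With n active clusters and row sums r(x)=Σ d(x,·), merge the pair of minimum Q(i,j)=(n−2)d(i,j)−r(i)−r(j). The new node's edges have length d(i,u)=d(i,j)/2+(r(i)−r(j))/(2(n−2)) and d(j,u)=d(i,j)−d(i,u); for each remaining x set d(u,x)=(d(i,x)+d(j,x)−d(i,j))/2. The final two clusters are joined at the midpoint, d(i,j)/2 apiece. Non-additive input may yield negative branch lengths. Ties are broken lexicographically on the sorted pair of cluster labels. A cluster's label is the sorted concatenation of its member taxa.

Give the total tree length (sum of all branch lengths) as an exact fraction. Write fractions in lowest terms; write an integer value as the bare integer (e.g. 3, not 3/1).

455/16

step 1: merge (P,Q) at d=3, Q=-121; branch lengths P→1/2, Q→5/2; new cluster PQ
  updated: d(D,PQ)=13, d(E,PQ)=27/2, d(PQ,R)=10, d(PQ,S)=7, d(PQ,W)=14
step 2: merge (E,W) at d=7, Q=-185/2; branch lengths E→29/16, W→83/16; new cluster EW
  updated: d(D,EW)=8, d(EW,PQ)=41/4, d(EW,R)=7, d(EW,S)=14
step 3: merge (PQ,S) at d=7, Q=-217/4; branch lengths PQ→35/8, S→21/8; new cluster PQS
  updated: d(D,PQS)=6, d(EW,PQS)=69/8, d(PQS,R)=11/2
step 4: merge (D,R) at d=1, Q=-53/2; branch lengths D→7/8, R→1/8; new cluster DR
  updated: d(DR,EW)=7, d(DR,PQS)=21/4
step 5: merge (DR,EW) at d=7, Q=-167/8; branch lengths DR→29/16, EW→83/16; new cluster DERW
  updated: d(DERW,PQS)=55/16
step 6: merge (DERW,PQS) at d=55/16; branch lengths DERW→55/32, PQS→55/32; new cluster DEPQRSW
final tree: (((D:7/8,R:1/8):29/16,(E:29/16,W:83/16):83/16):55/32,((P:1/2,Q:5/2):35/8,S:21/8):55/32)
total length: 455/16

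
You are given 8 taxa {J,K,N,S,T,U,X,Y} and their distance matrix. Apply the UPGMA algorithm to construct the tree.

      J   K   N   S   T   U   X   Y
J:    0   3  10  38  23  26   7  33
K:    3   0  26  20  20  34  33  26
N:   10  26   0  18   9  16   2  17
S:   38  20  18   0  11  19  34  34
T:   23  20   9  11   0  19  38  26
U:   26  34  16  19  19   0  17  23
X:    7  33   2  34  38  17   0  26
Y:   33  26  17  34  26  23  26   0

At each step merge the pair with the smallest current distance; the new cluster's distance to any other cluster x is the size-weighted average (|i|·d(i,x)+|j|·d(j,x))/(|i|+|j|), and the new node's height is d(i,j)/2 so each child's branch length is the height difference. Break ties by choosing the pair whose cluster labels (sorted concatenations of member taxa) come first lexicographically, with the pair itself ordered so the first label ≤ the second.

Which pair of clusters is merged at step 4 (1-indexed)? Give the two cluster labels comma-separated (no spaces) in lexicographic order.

NX,U

1. join N+X (d=2) ⇒ NX; edges |N|=1, |X|=1
  updated: d(J,NX)=17/2, d(K,NX)=59/2, d(NX,S)=26, d(NX,T)=47/2, d(NX,U)=33/2, d(NX,Y)=43/2
2. join J+K (d=3) ⇒ JK; edges |J|=3/2, |K|=3/2
  updated: d(JK,NX)=19, d(JK,S)=29, d(JK,T)=43/2, d(JK,U)=30, d(JK,Y)=59/2
3. join S+T (d=11) ⇒ ST; edges |S|=11/2, |T|=11/2
  updated: d(JK,ST)=101/4, d(NX,ST)=99/4, d(ST,U)=19, d(ST,Y)=30
4. join NX+U (d=33/2) ⇒ NUX; edges |NX|=29/4, |U|=33/4
  updated: d(JK,NUX)=68/3, d(NUX,ST)=137/6, d(NUX,Y)=22
5. join NUX+Y (d=22) ⇒ NUXY; edges |NUX|=11/4, |Y|=11
  updated: d(JK,NUXY)=195/8, d(NUXY,ST)=197/8
6. join JK+NUXY (d=195/8) ⇒ JKNUXY; edges |JK|=171/16, |NUXY|=19/16
  updated: d(JKNUXY,ST)=149/6
7. join JKNUXY+ST (d=149/6) ⇒ JKNSTUXY; edges |JKNUXY|=11/48, |ST|=83/12
final tree: (((J:3/2,K:3/2):171/16,(((N:1,X:1):29/4,U:33/4):11/4,Y:11):19/16):11/48,(S:11/2,T:11/2):83/12)
total length: 3085/48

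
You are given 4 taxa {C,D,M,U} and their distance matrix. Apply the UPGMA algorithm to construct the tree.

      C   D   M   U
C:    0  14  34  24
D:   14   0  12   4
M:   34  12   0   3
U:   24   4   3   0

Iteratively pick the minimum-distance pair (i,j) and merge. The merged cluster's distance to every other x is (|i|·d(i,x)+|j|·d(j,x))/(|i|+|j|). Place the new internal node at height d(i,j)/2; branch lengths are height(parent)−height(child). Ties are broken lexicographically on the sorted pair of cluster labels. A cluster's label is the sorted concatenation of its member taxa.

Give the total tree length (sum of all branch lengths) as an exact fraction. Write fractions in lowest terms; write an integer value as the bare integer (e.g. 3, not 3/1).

iteration 1: select M,U (d=3); attach at lengths (3/2, 3/2); label the merged cluster MU
  updated: d(C,MU)=29, d(D,MU)=8
iteration 2: select D,MU (d=8); attach at lengths (4, 5/2); label the merged cluster DMU
  updated: d(C,DMU)=24
iteration 3: select C,DMU (d=24); attach at lengths (12, 8); label the merged cluster CDMU
final tree: (C:12,(D:4,(M:3/2,U:3/2):5/2):8)
total length: 59/2

59/2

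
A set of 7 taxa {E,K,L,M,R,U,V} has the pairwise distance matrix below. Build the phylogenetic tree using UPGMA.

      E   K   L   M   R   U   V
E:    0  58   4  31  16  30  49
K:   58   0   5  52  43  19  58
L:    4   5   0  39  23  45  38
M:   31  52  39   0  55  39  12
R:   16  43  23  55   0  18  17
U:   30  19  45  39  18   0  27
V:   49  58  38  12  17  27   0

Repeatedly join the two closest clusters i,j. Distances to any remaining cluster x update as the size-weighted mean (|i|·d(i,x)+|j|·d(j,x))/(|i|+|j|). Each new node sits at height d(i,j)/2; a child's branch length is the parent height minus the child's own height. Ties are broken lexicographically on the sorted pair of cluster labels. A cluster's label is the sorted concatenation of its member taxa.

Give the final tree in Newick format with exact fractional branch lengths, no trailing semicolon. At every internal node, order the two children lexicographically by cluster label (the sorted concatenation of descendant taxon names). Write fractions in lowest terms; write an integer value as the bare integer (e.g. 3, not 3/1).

((((E:2,L:2):49/4,(R:9,U:9):21/4):11/8,K:125/8):37/8,(M:6,V:6):57/4)

step 1: merge (E,L) at d=4; branch lengths E→2, L→2; new cluster EL
  updated: d(EL,K)=63/2, d(EL,M)=35, d(EL,R)=39/2, d(EL,U)=75/2, d(EL,V)=87/2
step 2: merge (M,V) at d=12; branch lengths M→6, V→6; new cluster MV
  updated: d(EL,MV)=157/4, d(K,MV)=55, d(MV,R)=36, d(MV,U)=33
step 3: merge (R,U) at d=18; branch lengths R→9, U→9; new cluster RU
  updated: d(EL,RU)=57/2, d(K,RU)=31, d(MV,RU)=69/2
step 4: merge (EL,RU) at d=57/2; branch lengths EL→49/4, RU→21/4; new cluster ELRU
  updated: d(ELRU,K)=125/4, d(ELRU,MV)=295/8
step 5: merge (ELRU,K) at d=125/4; branch lengths ELRU→11/8, K→125/8; new cluster EKLRU
  updated: d(EKLRU,MV)=81/2
step 6: merge (EKLRU,MV) at d=81/2; branch lengths EKLRU→37/8, MV→57/4; new cluster EKLMRUV
final tree: ((((E:2,L:2):49/4,(R:9,U:9):21/4):11/8,K:125/8):37/8,(M:6,V:6):57/4)
total length: 699/8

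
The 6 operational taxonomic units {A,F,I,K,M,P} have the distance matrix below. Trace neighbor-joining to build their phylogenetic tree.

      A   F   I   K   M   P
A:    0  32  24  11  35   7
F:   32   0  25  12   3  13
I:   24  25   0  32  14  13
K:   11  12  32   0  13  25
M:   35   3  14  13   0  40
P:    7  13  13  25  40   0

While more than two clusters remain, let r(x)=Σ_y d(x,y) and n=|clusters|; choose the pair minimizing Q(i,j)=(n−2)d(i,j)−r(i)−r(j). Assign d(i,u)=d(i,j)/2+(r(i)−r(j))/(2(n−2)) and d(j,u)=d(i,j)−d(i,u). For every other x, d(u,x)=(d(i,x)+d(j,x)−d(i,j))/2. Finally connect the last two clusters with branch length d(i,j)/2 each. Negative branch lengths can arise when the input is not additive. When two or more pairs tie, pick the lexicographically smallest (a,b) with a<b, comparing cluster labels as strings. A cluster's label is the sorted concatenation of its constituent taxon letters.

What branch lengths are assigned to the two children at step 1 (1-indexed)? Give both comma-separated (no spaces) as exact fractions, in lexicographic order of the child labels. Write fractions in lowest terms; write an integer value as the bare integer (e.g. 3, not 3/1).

1. join A+P (d=7, Q=-179) ⇒ AP; edges |A|=39/8, |P|=17/8
  updated: d(AP,F)=19, d(AP,I)=15, d(AP,K)=29/2, d(AP,M)=34
2. join AP+I (d=15, Q=-247/2) ⇒ AIP; edges |AP|=83/12, |I|=97/12
  updated: d(AIP,F)=29/2, d(AIP,K)=63/4, d(AIP,M)=33/2
3. join AIP+K (d=63/4, Q=-56) ⇒ AIKP; edges |AIP|=75/8, |K|=51/8
  updated: d(AIKP,F)=43/8, d(AIKP,M)=55/8
4. join AIKP+F (d=43/8, Q=-61/4) ⇒ AFIKP; edges |AIKP|=37/8, |F|=3/4
  updated: d(AFIKP,M)=9/4
5. join AFIKP+M (d=9/4) ⇒ AFIKMP; edges |AFIKP|=9/8, |M|=9/8
final tree: (((((A:39/8,P:17/8):83/12,I:97/12):75/8,K:51/8):37/8,F:3/4):9/8,M:9/8)
total length: 363/8

39/8,17/8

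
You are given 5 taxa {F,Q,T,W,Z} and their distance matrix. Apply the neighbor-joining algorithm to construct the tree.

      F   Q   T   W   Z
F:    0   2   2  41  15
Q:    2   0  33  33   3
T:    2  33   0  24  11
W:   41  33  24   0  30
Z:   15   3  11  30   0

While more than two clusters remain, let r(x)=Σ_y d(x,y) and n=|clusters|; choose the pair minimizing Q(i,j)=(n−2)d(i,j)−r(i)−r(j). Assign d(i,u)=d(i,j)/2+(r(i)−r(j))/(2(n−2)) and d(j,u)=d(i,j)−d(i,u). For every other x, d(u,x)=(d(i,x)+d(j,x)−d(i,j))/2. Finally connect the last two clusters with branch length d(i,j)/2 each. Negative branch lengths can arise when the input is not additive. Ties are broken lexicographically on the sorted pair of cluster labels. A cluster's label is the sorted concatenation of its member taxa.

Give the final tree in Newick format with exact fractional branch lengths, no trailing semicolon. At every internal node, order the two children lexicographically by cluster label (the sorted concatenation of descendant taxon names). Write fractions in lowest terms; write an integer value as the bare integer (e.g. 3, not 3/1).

(((F:9/8,Q:7/8):55/8,(T:7/3,W:65/3):59/8):9/16,Z:9/16)

step 1: merge (T,W) at d=24, Q=-126; branch lengths T→7/3, W→65/3; new cluster TW
  updated: d(F,TW)=19/2, d(Q,TW)=21, d(TW,Z)=17/2
step 2: merge (F,Q) at d=2, Q=-97/2; branch lengths F→9/8, Q→7/8; new cluster FQ
  updated: d(FQ,TW)=57/4, d(FQ,Z)=8
step 3: merge (FQ,TW) at d=57/4, Q=-123/4; branch lengths FQ→55/8, TW→59/8; new cluster FQTW
  updated: d(FQTW,Z)=9/8
step 4: merge (FQTW,Z) at d=9/8; branch lengths FQTW→9/16, Z→9/16; new cluster FQTWZ
final tree: (((F:9/8,Q:7/8):55/8,(T:7/3,W:65/3):59/8):9/16,Z:9/16)
total length: 331/8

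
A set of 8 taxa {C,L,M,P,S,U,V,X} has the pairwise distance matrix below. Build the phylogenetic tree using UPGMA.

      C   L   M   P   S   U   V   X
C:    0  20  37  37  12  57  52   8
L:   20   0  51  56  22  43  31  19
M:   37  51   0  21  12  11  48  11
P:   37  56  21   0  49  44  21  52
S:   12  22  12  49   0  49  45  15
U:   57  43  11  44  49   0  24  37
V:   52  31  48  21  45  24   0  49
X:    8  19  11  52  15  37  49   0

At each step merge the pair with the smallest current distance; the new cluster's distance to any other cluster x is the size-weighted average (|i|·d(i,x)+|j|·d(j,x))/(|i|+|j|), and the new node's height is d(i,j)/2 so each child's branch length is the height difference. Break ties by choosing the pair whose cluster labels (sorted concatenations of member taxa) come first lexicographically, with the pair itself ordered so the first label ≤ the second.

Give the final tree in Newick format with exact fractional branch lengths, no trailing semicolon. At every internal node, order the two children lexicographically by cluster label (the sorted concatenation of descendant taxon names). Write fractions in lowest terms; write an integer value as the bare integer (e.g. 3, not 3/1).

1. join C+X (d=8) ⇒ CX; edges |C|=4, |X|=4
  updated: d(CX,L)=39/2, d(CX,M)=24, d(CX,P)=89/2, d(CX,S)=27/2, d(CX,U)=47, d(CX,V)=101/2
2. join M+U (d=11) ⇒ MU; edges |M|=11/2, |U|=11/2
  updated: d(CX,MU)=71/2, d(L,MU)=47, d(MU,P)=65/2, d(MU,S)=61/2, d(MU,V)=36
3. join CX+S (d=27/2) ⇒ CSX; edges |CX|=11/4, |S|=27/4
  updated: d(CSX,L)=61/3, d(CSX,MU)=203/6, d(CSX,P)=46, d(CSX,V)=146/3
4. join CSX+L (d=61/3) ⇒ CLSX; edges |CSX|=41/12, |L|=61/6
  updated: d(CLSX,MU)=297/8, d(CLSX,P)=97/2, d(CLSX,V)=177/4
5. join P+V (d=21) ⇒ PV; edges |P|=21/2, |V|=21/2
  updated: d(CLSX,PV)=371/8, d(MU,PV)=137/4
6. join MU+PV (d=137/4) ⇒ MPUV; edges |MU|=93/8, |PV|=53/8
  updated: d(CLSX,MPUV)=167/4
7. join CLSX+MPUV (d=167/4) ⇒ CLMPSUVX; edges |CLSX|=257/24, |MPUV|=15/4
final tree: ((((C:4,X:4):11/4,S:27/4):41/12,L:61/6):257/24,((M:11/2,U:11/2):93/8,(P:21/2,V:21/2):53/8):15/4)
total length: 2299/24

((((C:4,X:4):11/4,S:27/4):41/12,L:61/6):257/24,((M:11/2,U:11/2):93/8,(P:21/2,V:21/2):53/8):15/4)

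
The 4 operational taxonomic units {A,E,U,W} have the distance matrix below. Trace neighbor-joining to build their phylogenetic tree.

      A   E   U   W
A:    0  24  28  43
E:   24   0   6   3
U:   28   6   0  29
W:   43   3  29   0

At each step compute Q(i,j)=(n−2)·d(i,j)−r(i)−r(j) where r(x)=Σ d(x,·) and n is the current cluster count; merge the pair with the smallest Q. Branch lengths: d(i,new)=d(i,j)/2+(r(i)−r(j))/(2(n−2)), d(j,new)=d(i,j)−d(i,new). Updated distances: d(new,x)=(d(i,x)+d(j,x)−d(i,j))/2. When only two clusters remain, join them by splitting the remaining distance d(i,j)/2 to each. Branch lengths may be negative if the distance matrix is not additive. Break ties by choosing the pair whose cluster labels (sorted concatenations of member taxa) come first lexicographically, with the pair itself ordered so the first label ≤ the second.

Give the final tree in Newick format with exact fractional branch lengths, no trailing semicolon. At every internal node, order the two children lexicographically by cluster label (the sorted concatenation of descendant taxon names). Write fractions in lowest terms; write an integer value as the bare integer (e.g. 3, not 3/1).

1. join A+U (d=28, Q=-102) ⇒ AU; edges |A|=22, |U|=6
  updated: d(AU,E)=1, d(AU,W)=22
2. join AU+E (d=1, Q=-26) ⇒ AEU; edges |AU|=10, |E|=-9
  updated: d(AEU,W)=12
3. join AEU+W (d=12) ⇒ AEUW; edges |AEU|=6, |W|=6
final tree: (((A:22,U:6):10,E:-9):6,W:6)
total length: 41

(((A:22,U:6):10,E:-9):6,W:6)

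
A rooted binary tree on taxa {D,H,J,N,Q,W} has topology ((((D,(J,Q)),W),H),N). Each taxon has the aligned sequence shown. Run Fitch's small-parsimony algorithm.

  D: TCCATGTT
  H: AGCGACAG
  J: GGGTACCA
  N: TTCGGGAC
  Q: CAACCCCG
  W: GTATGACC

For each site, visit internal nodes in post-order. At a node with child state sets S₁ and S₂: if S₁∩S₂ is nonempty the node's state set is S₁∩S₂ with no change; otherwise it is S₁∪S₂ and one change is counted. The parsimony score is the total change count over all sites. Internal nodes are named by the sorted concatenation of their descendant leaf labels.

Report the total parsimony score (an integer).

site 0, node JQ: J={G} ∪ Q={C} → {C,G} (+1)
site 0, node DJQ: D={T} ∪ JQ={C,G} → {C,G,T} (+1)
site 0, node DJQW: DJQ={C,G,T} ∩ W={G} → {G} (+0)
site 0, node DHJQW: DJQW={G} ∪ H={A} → {A,G} (+1)
site 0, node DHJNQW: DHJQW={A,G} ∪ N={T} → {A,G,T} (+1)
site 1, node JQ: J={G} ∪ Q={A} → {A,G} (+1)
site 1, node DJQ: D={C} ∪ JQ={A,G} → {A,C,G} (+1)
site 1, node DJQW: DJQ={A,C,G} ∪ W={T} → {A,C,G,T} (+1)
site 1, node DHJQW: DJQW={A,C,G,T} ∩ H={G} → {G} (+0)
site 1, node DHJNQW: DHJQW={G} ∪ N={T} → {G,T} (+1)
site 2, node JQ: J={G} ∪ Q={A} → {A,G} (+1)
site 2, node DJQ: D={C} ∪ JQ={A,G} → {A,C,G} (+1)
site 2, node DJQW: DJQ={A,C,G} ∩ W={A} → {A} (+0)
site 2, node DHJQW: DJQW={A} ∪ H={C} → {A,C} (+1)
site 2, node DHJNQW: DHJQW={A,C} ∩ N={C} → {C} (+0)
site 3, node JQ: J={T} ∪ Q={C} → {C,T} (+1)
site 3, node DJQ: D={A} ∪ JQ={C,T} → {A,C,T} (+1)
site 3, node DJQW: DJQ={A,C,T} ∩ W={T} → {T} (+0)
site 3, node DHJQW: DJQW={T} ∪ H={G} → {G,T} (+1)
site 3, node DHJNQW: DHJQW={G,T} ∩ N={G} → {G} (+0)
site 4, node JQ: J={A} ∪ Q={C} → {A,C} (+1)
site 4, node DJQ: D={T} ∪ JQ={A,C} → {A,C,T} (+1)
site 4, node DJQW: DJQ={A,C,T} ∪ W={G} → {A,C,G,T} (+1)
site 4, node DHJQW: DJQW={A,C,G,T} ∩ H={A} → {A} (+0)
site 4, node DHJNQW: DHJQW={A} ∪ N={G} → {A,G} (+1)
site 5, node JQ: J={C} ∩ Q={C} → {C} (+0)
site 5, node DJQ: D={G} ∪ JQ={C} → {C,G} (+1)
site 5, node DJQW: DJQ={C,G} ∪ W={A} → {A,C,G} (+1)
site 5, node DHJQW: DJQW={A,C,G} ∩ H={C} → {C} (+0)
site 5, node DHJNQW: DHJQW={C} ∪ N={G} → {C,G} (+1)
site 6, node JQ: J={C} ∩ Q={C} → {C} (+0)
site 6, node DJQ: D={T} ∪ JQ={C} → {C,T} (+1)
site 6, node DJQW: DJQ={C,T} ∩ W={C} → {C} (+0)
site 6, node DHJQW: DJQW={C} ∪ H={A} → {A,C} (+1)
site 6, node DHJNQW: DHJQW={A,C} ∩ N={A} → {A} (+0)
site 7, node JQ: J={A} ∪ Q={G} → {A,G} (+1)
site 7, node DJQ: D={T} ∪ JQ={A,G} → {A,G,T} (+1)
site 7, node DJQW: DJQ={A,G,T} ∪ W={C} → {A,C,G,T} (+1)
site 7, node DHJQW: DJQW={A,C,G,T} ∩ H={G} → {G} (+0)
site 7, node DHJNQW: DHJQW={G} ∪ N={C} → {C,G} (+1)
per-site changes: [4, 4, 3, 3, 4, 3, 2, 4]; total = 27

27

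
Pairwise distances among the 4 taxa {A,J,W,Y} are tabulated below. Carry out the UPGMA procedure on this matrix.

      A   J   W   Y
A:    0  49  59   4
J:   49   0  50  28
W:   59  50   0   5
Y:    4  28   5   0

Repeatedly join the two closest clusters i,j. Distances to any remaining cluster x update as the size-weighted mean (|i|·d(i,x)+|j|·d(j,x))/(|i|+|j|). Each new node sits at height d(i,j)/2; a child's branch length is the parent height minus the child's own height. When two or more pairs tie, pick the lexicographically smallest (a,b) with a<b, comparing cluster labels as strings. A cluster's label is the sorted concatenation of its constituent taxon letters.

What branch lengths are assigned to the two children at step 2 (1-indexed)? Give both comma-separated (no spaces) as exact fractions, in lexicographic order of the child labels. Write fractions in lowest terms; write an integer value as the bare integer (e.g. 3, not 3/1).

iteration 1: select A,Y (d=4); attach at lengths (2, 2); label the merged cluster AY
  updated: d(AY,J)=77/2, d(AY,W)=32
iteration 2: select AY,W (d=32); attach at lengths (14, 16); label the merged cluster AWY
  updated: d(AWY,J)=127/3
iteration 3: select AWY,J (d=127/3); attach at lengths (31/6, 127/6); label the merged cluster AJWY
final tree: (((A:2,Y:2):14,W:16):31/6,J:127/6)
total length: 181/3

14,16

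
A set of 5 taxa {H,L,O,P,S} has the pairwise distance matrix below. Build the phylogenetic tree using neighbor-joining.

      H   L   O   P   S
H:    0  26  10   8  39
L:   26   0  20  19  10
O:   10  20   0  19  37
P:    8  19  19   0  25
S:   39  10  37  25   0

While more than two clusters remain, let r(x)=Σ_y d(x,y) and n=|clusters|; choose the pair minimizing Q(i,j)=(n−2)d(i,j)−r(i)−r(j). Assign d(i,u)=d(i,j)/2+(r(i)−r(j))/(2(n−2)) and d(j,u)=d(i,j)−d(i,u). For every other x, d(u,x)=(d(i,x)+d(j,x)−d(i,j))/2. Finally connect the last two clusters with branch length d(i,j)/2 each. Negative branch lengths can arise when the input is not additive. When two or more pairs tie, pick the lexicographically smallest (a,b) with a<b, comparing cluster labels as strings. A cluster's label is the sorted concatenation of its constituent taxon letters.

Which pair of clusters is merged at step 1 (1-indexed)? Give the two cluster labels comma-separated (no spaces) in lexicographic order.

L,S

iteration 1: select L,S (d=10, Q=-156); attach at lengths (-1, 11); label the merged cluster LS
  updated: d(H,LS)=55/2, d(LS,O)=47/2, d(LS,P)=17
iteration 2: select H,O (d=10, Q=-78); attach at lengths (13/4, 27/4); label the merged cluster HO
  updated: d(HO,LS)=41/2, d(HO,P)=17/2
iteration 3: select HO,LS (d=41/2, Q=-46); attach at lengths (6, 29/2); label the merged cluster HLOS
  updated: d(HLOS,P)=5/2
iteration 4: select HLOS,P (d=5/2); attach at lengths (5/4, 5/4); label the merged cluster HLOPS
final tree: (((H:13/4,O:27/4):6,(L:-1,S:11):29/2):5/4,P:5/4)
total length: 43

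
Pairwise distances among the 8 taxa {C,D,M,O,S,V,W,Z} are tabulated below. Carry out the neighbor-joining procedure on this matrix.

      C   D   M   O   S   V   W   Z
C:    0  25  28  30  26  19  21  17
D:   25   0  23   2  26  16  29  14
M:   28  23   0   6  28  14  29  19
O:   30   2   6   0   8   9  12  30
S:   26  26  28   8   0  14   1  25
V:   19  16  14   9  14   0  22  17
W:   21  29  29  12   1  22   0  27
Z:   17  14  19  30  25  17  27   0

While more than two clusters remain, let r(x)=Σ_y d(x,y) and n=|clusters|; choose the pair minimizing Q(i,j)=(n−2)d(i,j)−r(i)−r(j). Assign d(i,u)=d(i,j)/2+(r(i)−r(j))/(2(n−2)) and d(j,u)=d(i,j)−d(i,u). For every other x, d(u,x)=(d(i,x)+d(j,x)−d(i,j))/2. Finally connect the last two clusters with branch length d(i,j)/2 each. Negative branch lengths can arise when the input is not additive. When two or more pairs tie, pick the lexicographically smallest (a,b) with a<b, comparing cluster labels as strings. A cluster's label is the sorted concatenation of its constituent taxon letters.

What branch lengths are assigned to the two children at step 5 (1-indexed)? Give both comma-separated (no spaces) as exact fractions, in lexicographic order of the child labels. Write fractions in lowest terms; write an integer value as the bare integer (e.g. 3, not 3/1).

4,47/4

iteration 1: select S,W (d=1, Q=-263); attach at lengths (-7/12, 19/12); label the merged cluster SW
  updated: d(C,SW)=23, d(D,SW)=27, d(M,SW)=28, d(O,SW)=19/2, d(SW,V)=35/2, d(SW,Z)=51/2
iteration 2: select D,O (d=2, Q=-367/2); attach at lengths (61/20, -21/20); label the merged cluster DO
  updated: d(C,DO)=53/2, d(DO,M)=27/2, d(DO,SW)=69/4, d(DO,V)=23/2, d(DO,Z)=21
iteration 3: select C,Z (d=17, Q=-145); attach at lengths (41/4, 27/4); label the merged cluster CZ
  updated: d(CZ,DO)=61/4, d(CZ,M)=15, d(CZ,SW)=63/4, d(CZ,V)=19/2
iteration 4: select DO,M (d=27/2, Q=-175/2); attach at lengths (55/12, 107/12); label the merged cluster DMO
  updated: d(CZ,DMO)=67/8, d(DMO,SW)=127/8, d(DMO,V)=6
iteration 5: select CZ,SW (d=63/4, Q=-205/4); attach at lengths (4, 47/4); label the merged cluster CSWZ
  updated: d(CSWZ,DMO)=17/4, d(CSWZ,V)=45/8
iteration 6: select CSWZ,DMO (d=17/4, Q=-127/8); attach at lengths (31/16, 37/16); label the merged cluster CDMOSWZ
  updated: d(CDMOSWZ,V)=59/16
iteration 7: select CDMOSWZ,V (d=59/16); attach at lengths (59/32, 59/32); label the merged cluster CDMOSVWZ
final tree: ((((C:41/4,Z:27/4):4,(S:-7/12,W:19/12):47/4):31/16,((D:61/20,O:-21/20):55/12,M:107/12):37/16):59/32,V:59/32)
total length: 915/16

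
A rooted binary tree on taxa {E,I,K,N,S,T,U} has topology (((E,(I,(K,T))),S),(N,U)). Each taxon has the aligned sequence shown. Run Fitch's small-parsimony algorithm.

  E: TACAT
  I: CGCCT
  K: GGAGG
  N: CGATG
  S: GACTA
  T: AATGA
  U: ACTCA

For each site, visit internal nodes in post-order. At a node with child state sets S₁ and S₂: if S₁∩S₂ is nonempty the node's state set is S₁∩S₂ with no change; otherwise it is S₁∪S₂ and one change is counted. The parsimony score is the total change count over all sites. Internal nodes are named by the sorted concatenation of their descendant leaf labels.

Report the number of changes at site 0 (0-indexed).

5

KT@0: {G} ∪ {A} = {A,G} (union, +1)
IKT@0: {C} ∪ {A,G} = {A,C,G} (union, +1)
EIKT@0: {T} ∪ {A,C,G} = {A,C,G,T} (union, +1)
EIKST@0: {A,C,G,T} ∩ {G} = {G} (intersection, +0)
NU@0: {C} ∪ {A} = {A,C} (union, +1)
EIKNSTU@0: {G} ∪ {A,C} = {A,C,G} (union, +1)
KT@1: {G} ∪ {A} = {A,G} (union, +1)
IKT@1: {G} ∩ {A,G} = {G} (intersection, +0)
EIKT@1: {A} ∪ {G} = {A,G} (union, +1)
EIKST@1: {A,G} ∩ {A} = {A} (intersection, +0)
NU@1: {G} ∪ {C} = {C,G} (union, +1)
EIKNSTU@1: {A} ∪ {C,G} = {A,C,G} (union, +1)
KT@2: {A} ∪ {T} = {A,T} (union, +1)
IKT@2: {C} ∪ {A,T} = {A,C,T} (union, +1)
EIKT@2: {C} ∩ {A,C,T} = {C} (intersection, +0)
EIKST@2: {C} ∩ {C} = {C} (intersection, +0)
NU@2: {A} ∪ {T} = {A,T} (union, +1)
EIKNSTU@2: {C} ∪ {A,T} = {A,C,T} (union, +1)
KT@3: {G} ∩ {G} = {G} (intersection, +0)
IKT@3: {C} ∪ {G} = {C,G} (union, +1)
EIKT@3: {A} ∪ {C,G} = {A,C,G} (union, +1)
EIKST@3: {A,C,G} ∪ {T} = {A,C,G,T} (union, +1)
NU@3: {T} ∪ {C} = {C,T} (union, +1)
EIKNSTU@3: {A,C,G,T} ∩ {C,T} = {C,T} (intersection, +0)
KT@4: {G} ∪ {A} = {A,G} (union, +1)
IKT@4: {T} ∪ {A,G} = {A,G,T} (union, +1)
EIKT@4: {T} ∩ {A,G,T} = {T} (intersection, +0)
EIKST@4: {T} ∪ {A} = {A,T} (union, +1)
NU@4: {G} ∪ {A} = {A,G} (union, +1)
EIKNSTU@4: {A,T} ∩ {A,G} = {A} (intersection, +0)
per-site changes: [5, 4, 4, 4, 4]; total = 21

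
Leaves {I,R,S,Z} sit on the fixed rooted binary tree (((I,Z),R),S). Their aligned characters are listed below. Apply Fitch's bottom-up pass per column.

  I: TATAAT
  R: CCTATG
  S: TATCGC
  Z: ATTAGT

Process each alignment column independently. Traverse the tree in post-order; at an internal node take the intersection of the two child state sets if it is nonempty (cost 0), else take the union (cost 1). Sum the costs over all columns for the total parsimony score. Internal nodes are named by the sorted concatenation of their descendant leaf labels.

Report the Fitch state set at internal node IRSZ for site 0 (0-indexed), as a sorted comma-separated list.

site 0, node IZ: I={T} ∪ Z={A} → {A,T} (+1)
site 0, node IRZ: IZ={A,T} ∪ R={C} → {A,C,T} (+1)
site 0, node IRSZ: IRZ={A,C,T} ∩ S={T} → {T} (+0)
site 1, node IZ: I={A} ∪ Z={T} → {A,T} (+1)
site 1, node IRZ: IZ={A,T} ∪ R={C} → {A,C,T} (+1)
site 1, node IRSZ: IRZ={A,C,T} ∩ S={A} → {A} (+0)
site 2, node IZ: I={T} ∩ Z={T} → {T} (+0)
site 2, node IRZ: IZ={T} ∩ R={T} → {T} (+0)
site 2, node IRSZ: IRZ={T} ∩ S={T} → {T} (+0)
site 3, node IZ: I={A} ∩ Z={A} → {A} (+0)
site 3, node IRZ: IZ={A} ∩ R={A} → {A} (+0)
site 3, node IRSZ: IRZ={A} ∪ S={C} → {A,C} (+1)
site 4, node IZ: I={A} ∪ Z={G} → {A,G} (+1)
site 4, node IRZ: IZ={A,G} ∪ R={T} → {A,G,T} (+1)
site 4, node IRSZ: IRZ={A,G,T} ∩ S={G} → {G} (+0)
site 5, node IZ: I={T} ∩ Z={T} → {T} (+0)
site 5, node IRZ: IZ={T} ∪ R={G} → {G,T} (+1)
site 5, node IRSZ: IRZ={G,T} ∪ S={C} → {C,G,T} (+1)
per-site changes: [2, 2, 0, 1, 2, 2]; total = 9

T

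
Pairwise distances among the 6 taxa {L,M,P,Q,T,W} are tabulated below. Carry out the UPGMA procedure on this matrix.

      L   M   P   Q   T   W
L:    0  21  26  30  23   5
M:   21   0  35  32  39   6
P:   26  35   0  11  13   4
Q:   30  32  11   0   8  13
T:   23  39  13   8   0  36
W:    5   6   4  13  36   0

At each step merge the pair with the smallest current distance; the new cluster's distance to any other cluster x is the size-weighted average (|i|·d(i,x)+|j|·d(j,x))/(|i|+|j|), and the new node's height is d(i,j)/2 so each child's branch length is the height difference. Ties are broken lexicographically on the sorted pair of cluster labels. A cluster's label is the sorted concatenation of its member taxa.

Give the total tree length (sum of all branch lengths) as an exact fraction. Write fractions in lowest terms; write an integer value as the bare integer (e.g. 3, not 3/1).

1169/24

1. join P+W (d=4) ⇒ PW; edges |P|=2, |W|=2
  updated: d(L,PW)=31/2, d(M,PW)=41/2, d(PW,Q)=12, d(PW,T)=49/2
2. join Q+T (d=8) ⇒ QT; edges |Q|=4, |T|=4
  updated: d(L,QT)=53/2, d(M,QT)=71/2, d(PW,QT)=73/4
3. join L+PW (d=31/2) ⇒ LPW; edges |L|=31/4, |PW|=23/4
  updated: d(LPW,M)=62/3, d(LPW,QT)=21
4. join LPW+M (d=62/3) ⇒ LMPW; edges |LPW|=31/12, |M|=31/3
  updated: d(LMPW,QT)=197/8
5. join LMPW+QT (d=197/8) ⇒ LMPQTW; edges |LMPW|=95/48, |QT|=133/16
final tree: (((L:31/4,(P:2,W:2):23/4):31/12,M:31/3):95/48,(Q:4,T:4):133/16)
total length: 1169/24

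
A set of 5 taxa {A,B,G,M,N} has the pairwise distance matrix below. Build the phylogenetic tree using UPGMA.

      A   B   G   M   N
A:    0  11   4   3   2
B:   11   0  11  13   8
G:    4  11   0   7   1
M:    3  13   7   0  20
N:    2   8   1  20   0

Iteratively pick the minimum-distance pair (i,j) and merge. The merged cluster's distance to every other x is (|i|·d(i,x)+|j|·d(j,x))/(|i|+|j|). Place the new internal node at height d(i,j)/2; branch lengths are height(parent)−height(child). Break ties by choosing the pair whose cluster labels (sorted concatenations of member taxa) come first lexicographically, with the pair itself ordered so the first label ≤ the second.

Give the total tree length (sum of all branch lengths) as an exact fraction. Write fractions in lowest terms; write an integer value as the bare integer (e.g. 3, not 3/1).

iteration 1: select G,N (d=1); attach at lengths (1/2, 1/2); label the merged cluster GN
  updated: d(A,GN)=3, d(B,GN)=19/2, d(GN,M)=27/2
iteration 2: select A,GN (d=3); attach at lengths (3/2, 1); label the merged cluster AGN
  updated: d(AGN,B)=10, d(AGN,M)=10
iteration 3: select AGN,B (d=10); attach at lengths (7/2, 5); label the merged cluster ABGN
  updated: d(ABGN,M)=43/4
iteration 4: select ABGN,M (d=43/4); attach at lengths (3/8, 43/8); label the merged cluster ABGMN
final tree: (((A:3/2,(G:1/2,N:1/2):1):7/2,B:5):3/8,M:43/8)
total length: 71/4

71/4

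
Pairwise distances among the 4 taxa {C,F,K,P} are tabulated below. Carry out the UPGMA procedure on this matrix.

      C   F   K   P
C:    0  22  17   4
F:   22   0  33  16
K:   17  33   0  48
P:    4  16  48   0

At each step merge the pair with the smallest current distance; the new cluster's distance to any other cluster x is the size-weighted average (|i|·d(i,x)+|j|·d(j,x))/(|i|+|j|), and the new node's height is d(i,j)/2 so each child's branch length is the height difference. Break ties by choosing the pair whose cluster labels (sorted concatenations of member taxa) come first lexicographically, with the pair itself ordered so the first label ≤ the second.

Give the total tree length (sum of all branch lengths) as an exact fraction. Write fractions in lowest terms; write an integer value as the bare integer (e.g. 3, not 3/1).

step 1: merge (C,P) at d=4; branch lengths C→2, P→2; new cluster CP
  updated: d(CP,F)=19, d(CP,K)=65/2
step 2: merge (CP,F) at d=19; branch lengths CP→15/2, F→19/2; new cluster CFP
  updated: d(CFP,K)=98/3
step 3: merge (CFP,K) at d=98/3; branch lengths CFP→41/6, K→49/3; new cluster CFKP
final tree: (((C:2,P:2):15/2,F:19/2):41/6,K:49/3)
total length: 265/6

265/6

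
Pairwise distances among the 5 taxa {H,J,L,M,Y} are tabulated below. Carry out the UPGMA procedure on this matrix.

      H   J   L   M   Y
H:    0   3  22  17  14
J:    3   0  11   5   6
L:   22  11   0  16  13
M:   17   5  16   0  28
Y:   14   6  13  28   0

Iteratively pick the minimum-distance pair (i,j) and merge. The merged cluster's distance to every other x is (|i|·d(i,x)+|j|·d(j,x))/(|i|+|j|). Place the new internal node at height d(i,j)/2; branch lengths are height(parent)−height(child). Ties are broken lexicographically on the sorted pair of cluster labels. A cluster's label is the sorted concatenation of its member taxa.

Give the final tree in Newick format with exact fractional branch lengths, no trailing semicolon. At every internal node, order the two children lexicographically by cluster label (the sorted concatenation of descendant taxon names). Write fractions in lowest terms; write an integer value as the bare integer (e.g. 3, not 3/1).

1. join H+J (d=3) ⇒ HJ; edges |H|=3/2, |J|=3/2
  updated: d(HJ,L)=33/2, d(HJ,M)=11, d(HJ,Y)=10
2. join HJ+Y (d=10) ⇒ HJY; edges |HJ|=7/2, |Y|=5
  updated: d(HJY,L)=46/3, d(HJY,M)=50/3
3. join HJY+L (d=46/3) ⇒ HJLY; edges |HJY|=8/3, |L|=23/3
  updated: d(HJLY,M)=33/2
4. join HJLY+M (d=33/2) ⇒ HJLMY; edges |HJLY|=7/12, |M|=33/4
final tree: ((((H:3/2,J:3/2):7/2,Y:5):8/3,L:23/3):7/12,M:33/4)
total length: 92/3

((((H:3/2,J:3/2):7/2,Y:5):8/3,L:23/3):7/12,M:33/4)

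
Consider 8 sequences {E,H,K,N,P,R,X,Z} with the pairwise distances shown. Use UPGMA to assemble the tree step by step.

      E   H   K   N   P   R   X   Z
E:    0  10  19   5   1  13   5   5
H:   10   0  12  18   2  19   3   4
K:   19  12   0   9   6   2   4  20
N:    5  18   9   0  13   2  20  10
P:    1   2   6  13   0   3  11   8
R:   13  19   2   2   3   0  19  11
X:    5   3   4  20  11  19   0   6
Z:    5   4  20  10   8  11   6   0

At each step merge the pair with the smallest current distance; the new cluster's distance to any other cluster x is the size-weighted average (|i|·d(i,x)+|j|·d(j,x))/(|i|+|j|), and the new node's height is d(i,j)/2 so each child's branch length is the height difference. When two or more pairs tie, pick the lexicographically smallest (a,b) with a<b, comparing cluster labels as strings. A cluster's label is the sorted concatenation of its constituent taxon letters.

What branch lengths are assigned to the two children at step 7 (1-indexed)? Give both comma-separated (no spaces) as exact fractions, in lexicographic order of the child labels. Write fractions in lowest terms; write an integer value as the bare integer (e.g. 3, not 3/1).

179/60,73/20

iteration 1: select E,P (d=1); attach at lengths (1/2, 1/2); label the merged cluster EP
  updated: d(EP,H)=6, d(EP,K)=25/2, d(EP,N)=9, d(EP,R)=8, d(EP,X)=8, d(EP,Z)=13/2
iteration 2: select K,R (d=2); attach at lengths (1, 1); label the merged cluster KR
  updated: d(EP,KR)=41/4, d(H,KR)=31/2, d(KR,N)=11/2, d(KR,X)=23/2, d(KR,Z)=31/2
iteration 3: select H,X (d=3); attach at lengths (3/2, 3/2); label the merged cluster HX
  updated: d(EP,HX)=7, d(HX,KR)=27/2, d(HX,N)=19, d(HX,Z)=5
iteration 4: select HX,Z (d=5); attach at lengths (1, 5/2); label the merged cluster HXZ
  updated: d(EP,HXZ)=41/6, d(HXZ,KR)=85/6, d(HXZ,N)=16
iteration 5: select KR,N (d=11/2); attach at lengths (7/4, 11/4); label the merged cluster KNR
  updated: d(EP,KNR)=59/6, d(HXZ,KNR)=133/9
iteration 6: select EP,HXZ (d=41/6); attach at lengths (35/12, 11/12); label the merged cluster EHPXZ
  updated: d(EHPXZ,KNR)=64/5
iteration 7: select EHPXZ,KNR (d=64/5); attach at lengths (179/60, 73/20); label the merged cluster EHKNPRXZ
final tree: (((E:1/2,P:1/2):35/12,((H:3/2,X:3/2):1,Z:5/2):11/12):179/60,((K:1,R:1):7/4,N:11/4):73/20)
total length: 367/15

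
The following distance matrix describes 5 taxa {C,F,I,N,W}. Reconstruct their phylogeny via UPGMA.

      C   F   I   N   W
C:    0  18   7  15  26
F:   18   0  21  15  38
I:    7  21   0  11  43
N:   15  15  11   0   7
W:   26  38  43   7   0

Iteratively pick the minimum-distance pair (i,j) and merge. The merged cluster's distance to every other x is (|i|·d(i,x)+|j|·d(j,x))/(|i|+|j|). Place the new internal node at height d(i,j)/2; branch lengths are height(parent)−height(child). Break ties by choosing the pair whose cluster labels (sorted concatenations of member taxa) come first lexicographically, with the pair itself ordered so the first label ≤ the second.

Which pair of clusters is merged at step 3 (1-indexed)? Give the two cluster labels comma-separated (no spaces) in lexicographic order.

CI,F

iteration 1: select C,I (d=7); attach at lengths (7/2, 7/2); label the merged cluster CI
  updated: d(CI,F)=39/2, d(CI,N)=13, d(CI,W)=69/2
iteration 2: select N,W (d=7); attach at lengths (7/2, 7/2); label the merged cluster NW
  updated: d(CI,NW)=95/4, d(F,NW)=53/2
iteration 3: select CI,F (d=39/2); attach at lengths (25/4, 39/4); label the merged cluster CFI
  updated: d(CFI,NW)=74/3
iteration 4: select CFI,NW (d=74/3); attach at lengths (31/12, 53/6); label the merged cluster CFINW
final tree: (((C:7/2,I:7/2):25/4,F:39/4):31/12,(N:7/2,W:7/2):53/6)
total length: 497/12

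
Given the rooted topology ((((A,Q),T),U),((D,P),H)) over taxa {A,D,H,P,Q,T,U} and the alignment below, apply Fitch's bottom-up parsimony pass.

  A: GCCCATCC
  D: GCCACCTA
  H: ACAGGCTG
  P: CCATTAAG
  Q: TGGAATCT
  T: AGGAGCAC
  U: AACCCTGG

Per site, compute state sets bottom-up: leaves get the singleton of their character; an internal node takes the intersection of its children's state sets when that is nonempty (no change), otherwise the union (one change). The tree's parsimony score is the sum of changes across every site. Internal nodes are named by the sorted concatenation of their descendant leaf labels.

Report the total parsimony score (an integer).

29

[col 0] AQ: children A:{G}, Q:{T} ∪→ {G,T}; cost 1
[col 0] AQT: children AQ:{G,T}, T:{A} ∪→ {A,G,T}; cost 1
[col 0] AQTU: children AQT:{A,G,T}, U:{A} ∩→ {A}; cost 0
[col 0] DP: children D:{G}, P:{C} ∪→ {C,G}; cost 1
[col 0] DHP: children DP:{C,G}, H:{A} ∪→ {A,C,G}; cost 1
[col 0] ADHPQTU: children AQTU:{A}, DHP:{A,C,G} ∩→ {A}; cost 0
[col 1] AQ: children A:{C}, Q:{G} ∪→ {C,G}; cost 1
[col 1] AQT: children AQ:{C,G}, T:{G} ∩→ {G}; cost 0
[col 1] AQTU: children AQT:{G}, U:{A} ∪→ {A,G}; cost 1
[col 1] DP: children D:{C}, P:{C} ∩→ {C}; cost 0
[col 1] DHP: children DP:{C}, H:{C} ∩→ {C}; cost 0
[col 1] ADHPQTU: children AQTU:{A,G}, DHP:{C} ∪→ {A,C,G}; cost 1
[col 2] AQ: children A:{C}, Q:{G} ∪→ {C,G}; cost 1
[col 2] AQT: children AQ:{C,G}, T:{G} ∩→ {G}; cost 0
[col 2] AQTU: children AQT:{G}, U:{C} ∪→ {C,G}; cost 1
[col 2] DP: children D:{C}, P:{A} ∪→ {A,C}; cost 1
[col 2] DHP: children DP:{A,C}, H:{A} ∩→ {A}; cost 0
[col 2] ADHPQTU: children AQTU:{C,G}, DHP:{A} ∪→ {A,C,G}; cost 1
[col 3] AQ: children A:{C}, Q:{A} ∪→ {A,C}; cost 1
[col 3] AQT: children AQ:{A,C}, T:{A} ∩→ {A}; cost 0
[col 3] AQTU: children AQT:{A}, U:{C} ∪→ {A,C}; cost 1
[col 3] DP: children D:{A}, P:{T} ∪→ {A,T}; cost 1
[col 3] DHP: children DP:{A,T}, H:{G} ∪→ {A,G,T}; cost 1
[col 3] ADHPQTU: children AQTU:{A,C}, DHP:{A,G,T} ∩→ {A}; cost 0
[col 4] AQ: children A:{A}, Q:{A} ∩→ {A}; cost 0
[col 4] AQT: children AQ:{A}, T:{G} ∪→ {A,G}; cost 1
[col 4] AQTU: children AQT:{A,G}, U:{C} ∪→ {A,C,G}; cost 1
[col 4] DP: children D:{C}, P:{T} ∪→ {C,T}; cost 1
[col 4] DHP: children DP:{C,T}, H:{G} ∪→ {C,G,T}; cost 1
[col 4] ADHPQTU: children AQTU:{A,C,G}, DHP:{C,G,T} ∩→ {C,G}; cost 0
[col 5] AQ: children A:{T}, Q:{T} ∩→ {T}; cost 0
[col 5] AQT: children AQ:{T}, T:{C} ∪→ {C,T}; cost 1
[col 5] AQTU: children AQT:{C,T}, U:{T} ∩→ {T}; cost 0
[col 5] DP: children D:{C}, P:{A} ∪→ {A,C}; cost 1
[col 5] DHP: children DP:{A,C}, H:{C} ∩→ {C}; cost 0
[col 5] ADHPQTU: children AQTU:{T}, DHP:{C} ∪→ {C,T}; cost 1
[col 6] AQ: children A:{C}, Q:{C} ∩→ {C}; cost 0
[col 6] AQT: children AQ:{C}, T:{A} ∪→ {A,C}; cost 1
[col 6] AQTU: children AQT:{A,C}, U:{G} ∪→ {A,C,G}; cost 1
[col 6] DP: children D:{T}, P:{A} ∪→ {A,T}; cost 1
[col 6] DHP: children DP:{A,T}, H:{T} ∩→ {T}; cost 0
[col 6] ADHPQTU: children AQTU:{A,C,G}, DHP:{T} ∪→ {A,C,G,T}; cost 1
[col 7] AQ: children A:{C}, Q:{T} ∪→ {C,T}; cost 1
[col 7] AQT: children AQ:{C,T}, T:{C} ∩→ {C}; cost 0
[col 7] AQTU: children AQT:{C}, U:{G} ∪→ {C,G}; cost 1
[col 7] DP: children D:{A}, P:{G} ∪→ {A,G}; cost 1
[col 7] DHP: children DP:{A,G}, H:{G} ∩→ {G}; cost 0
[col 7] ADHPQTU: children AQTU:{C,G}, DHP:{G} ∩→ {G}; cost 0
per-site changes: [4, 3, 4, 4, 4, 3, 4, 3]; total = 29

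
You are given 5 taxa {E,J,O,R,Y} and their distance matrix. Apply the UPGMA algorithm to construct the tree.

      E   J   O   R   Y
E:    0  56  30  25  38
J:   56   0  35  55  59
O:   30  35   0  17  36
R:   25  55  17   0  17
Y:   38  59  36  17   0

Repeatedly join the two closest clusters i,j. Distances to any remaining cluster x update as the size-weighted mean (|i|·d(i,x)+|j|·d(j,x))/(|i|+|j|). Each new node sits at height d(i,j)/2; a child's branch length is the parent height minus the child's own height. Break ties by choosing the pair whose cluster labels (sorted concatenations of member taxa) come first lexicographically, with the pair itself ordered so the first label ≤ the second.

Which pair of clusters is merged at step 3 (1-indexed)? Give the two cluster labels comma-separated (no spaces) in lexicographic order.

1. join O+R (d=17) ⇒ OR; edges |O|=17/2, |R|=17/2
  updated: d(E,OR)=55/2, d(J,OR)=45, d(OR,Y)=53/2
2. join OR+Y (d=53/2) ⇒ ORY; edges |OR|=19/4, |Y|=53/4
  updated: d(E,ORY)=31, d(J,ORY)=149/3
3. join E+ORY (d=31) ⇒ EORY; edges |E|=31/2, |ORY|=9/4
  updated: d(EORY,J)=205/4
4. join EORY+J (d=205/4) ⇒ EJORY; edges |EORY|=81/8, |J|=205/8
final tree: ((E:31/2,((O:17/2,R:17/2):19/4,Y:53/4):9/4):81/8,J:205/8)
total length: 177/2

E,ORY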